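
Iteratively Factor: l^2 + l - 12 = (l + 4)*(l - 3)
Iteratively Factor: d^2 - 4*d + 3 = (d - 1)*(d - 3)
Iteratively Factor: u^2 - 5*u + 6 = (u - 2)*(u - 3)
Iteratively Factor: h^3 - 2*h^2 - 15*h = (h + 3)*(h^2 - 5*h) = (h - 5)*(h + 3)*(h)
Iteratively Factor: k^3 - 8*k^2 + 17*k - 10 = (k - 5)*(k^2 - 3*k + 2) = (k - 5)*(k - 1)*(k - 2)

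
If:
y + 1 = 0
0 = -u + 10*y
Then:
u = -10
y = -1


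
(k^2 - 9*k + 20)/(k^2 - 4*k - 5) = (k - 4)/(k + 1)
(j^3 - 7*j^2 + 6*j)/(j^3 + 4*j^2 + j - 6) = j*(j - 6)/(j^2 + 5*j + 6)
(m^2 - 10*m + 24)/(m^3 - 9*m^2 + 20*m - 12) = (m - 4)/(m^2 - 3*m + 2)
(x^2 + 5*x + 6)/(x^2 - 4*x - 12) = (x + 3)/(x - 6)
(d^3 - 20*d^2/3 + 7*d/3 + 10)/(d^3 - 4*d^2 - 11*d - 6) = (d - 5/3)/(d + 1)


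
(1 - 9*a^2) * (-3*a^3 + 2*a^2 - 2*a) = 27*a^5 - 18*a^4 + 15*a^3 + 2*a^2 - 2*a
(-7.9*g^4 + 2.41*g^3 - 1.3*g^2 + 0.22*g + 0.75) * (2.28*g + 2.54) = -18.012*g^5 - 14.5712*g^4 + 3.1574*g^3 - 2.8004*g^2 + 2.2688*g + 1.905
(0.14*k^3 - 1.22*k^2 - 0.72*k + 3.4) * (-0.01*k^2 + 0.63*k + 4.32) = -0.0014*k^5 + 0.1004*k^4 - 0.1566*k^3 - 5.758*k^2 - 0.9684*k + 14.688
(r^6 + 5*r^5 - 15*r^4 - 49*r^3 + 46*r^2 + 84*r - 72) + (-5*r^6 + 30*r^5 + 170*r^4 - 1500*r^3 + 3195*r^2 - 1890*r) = -4*r^6 + 35*r^5 + 155*r^4 - 1549*r^3 + 3241*r^2 - 1806*r - 72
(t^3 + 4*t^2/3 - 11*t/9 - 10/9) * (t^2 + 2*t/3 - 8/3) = t^5 + 2*t^4 - 3*t^3 - 148*t^2/27 + 68*t/27 + 80/27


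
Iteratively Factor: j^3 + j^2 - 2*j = (j + 2)*(j^2 - j) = (j - 1)*(j + 2)*(j)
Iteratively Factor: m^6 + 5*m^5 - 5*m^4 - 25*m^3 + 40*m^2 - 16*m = (m)*(m^5 + 5*m^4 - 5*m^3 - 25*m^2 + 40*m - 16) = m*(m - 1)*(m^4 + 6*m^3 + m^2 - 24*m + 16) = m*(m - 1)^2*(m^3 + 7*m^2 + 8*m - 16) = m*(m - 1)^2*(m + 4)*(m^2 + 3*m - 4) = m*(m - 1)^2*(m + 4)^2*(m - 1)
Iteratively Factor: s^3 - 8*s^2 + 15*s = (s)*(s^2 - 8*s + 15) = s*(s - 3)*(s - 5)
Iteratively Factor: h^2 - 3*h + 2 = (h - 1)*(h - 2)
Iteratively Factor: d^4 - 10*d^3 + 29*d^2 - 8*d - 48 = (d - 4)*(d^3 - 6*d^2 + 5*d + 12) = (d - 4)*(d - 3)*(d^2 - 3*d - 4) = (d - 4)^2*(d - 3)*(d + 1)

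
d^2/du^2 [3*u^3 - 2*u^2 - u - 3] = 18*u - 4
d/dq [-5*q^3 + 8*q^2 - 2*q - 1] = -15*q^2 + 16*q - 2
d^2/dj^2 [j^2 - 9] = 2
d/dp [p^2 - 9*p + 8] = 2*p - 9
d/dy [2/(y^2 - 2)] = -4*y/(y^2 - 2)^2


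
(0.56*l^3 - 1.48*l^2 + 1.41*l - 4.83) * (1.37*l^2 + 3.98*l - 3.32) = 0.7672*l^5 + 0.2012*l^4 - 5.8179*l^3 + 3.9083*l^2 - 23.9046*l + 16.0356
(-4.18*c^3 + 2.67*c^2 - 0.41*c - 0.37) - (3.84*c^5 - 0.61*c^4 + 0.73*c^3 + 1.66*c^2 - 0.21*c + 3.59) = -3.84*c^5 + 0.61*c^4 - 4.91*c^3 + 1.01*c^2 - 0.2*c - 3.96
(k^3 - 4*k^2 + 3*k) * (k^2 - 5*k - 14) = k^5 - 9*k^4 + 9*k^3 + 41*k^2 - 42*k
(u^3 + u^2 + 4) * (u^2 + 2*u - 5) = u^5 + 3*u^4 - 3*u^3 - u^2 + 8*u - 20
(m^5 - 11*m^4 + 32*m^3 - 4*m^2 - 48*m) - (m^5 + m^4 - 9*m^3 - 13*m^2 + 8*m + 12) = -12*m^4 + 41*m^3 + 9*m^2 - 56*m - 12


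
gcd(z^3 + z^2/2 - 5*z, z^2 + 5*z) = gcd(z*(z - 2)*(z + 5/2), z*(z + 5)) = z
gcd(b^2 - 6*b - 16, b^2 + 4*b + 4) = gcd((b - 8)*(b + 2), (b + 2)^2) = b + 2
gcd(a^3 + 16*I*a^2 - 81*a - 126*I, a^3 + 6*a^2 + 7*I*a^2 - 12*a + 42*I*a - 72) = a + 3*I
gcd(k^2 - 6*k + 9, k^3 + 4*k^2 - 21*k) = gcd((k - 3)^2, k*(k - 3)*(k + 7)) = k - 3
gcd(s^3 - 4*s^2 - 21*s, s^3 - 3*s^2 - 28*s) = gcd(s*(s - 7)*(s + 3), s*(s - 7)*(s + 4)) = s^2 - 7*s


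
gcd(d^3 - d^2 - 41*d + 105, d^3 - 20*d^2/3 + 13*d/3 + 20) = d^2 - 8*d + 15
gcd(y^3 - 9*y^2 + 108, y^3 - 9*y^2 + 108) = y^3 - 9*y^2 + 108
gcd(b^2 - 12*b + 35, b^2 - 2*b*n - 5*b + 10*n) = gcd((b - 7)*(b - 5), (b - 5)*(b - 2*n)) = b - 5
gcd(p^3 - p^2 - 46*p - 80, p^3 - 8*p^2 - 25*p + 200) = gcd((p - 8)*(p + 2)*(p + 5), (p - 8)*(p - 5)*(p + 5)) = p^2 - 3*p - 40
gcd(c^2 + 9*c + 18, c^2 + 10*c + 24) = c + 6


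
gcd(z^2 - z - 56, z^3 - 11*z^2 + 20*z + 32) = z - 8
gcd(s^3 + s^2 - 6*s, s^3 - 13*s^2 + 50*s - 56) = s - 2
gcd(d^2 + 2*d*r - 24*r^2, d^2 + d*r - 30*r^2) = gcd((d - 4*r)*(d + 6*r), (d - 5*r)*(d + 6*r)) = d + 6*r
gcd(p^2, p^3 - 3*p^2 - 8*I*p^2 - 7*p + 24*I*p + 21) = 1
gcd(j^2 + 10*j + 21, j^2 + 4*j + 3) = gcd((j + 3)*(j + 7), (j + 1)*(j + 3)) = j + 3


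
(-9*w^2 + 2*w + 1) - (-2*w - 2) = -9*w^2 + 4*w + 3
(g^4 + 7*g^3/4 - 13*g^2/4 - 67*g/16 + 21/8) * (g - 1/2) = g^5 + 5*g^4/4 - 33*g^3/8 - 41*g^2/16 + 151*g/32 - 21/16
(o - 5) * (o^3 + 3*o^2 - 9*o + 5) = o^4 - 2*o^3 - 24*o^2 + 50*o - 25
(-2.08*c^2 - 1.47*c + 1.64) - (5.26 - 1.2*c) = -2.08*c^2 - 0.27*c - 3.62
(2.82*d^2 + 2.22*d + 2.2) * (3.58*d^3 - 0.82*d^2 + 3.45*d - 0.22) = 10.0956*d^5 + 5.6352*d^4 + 15.7846*d^3 + 5.2346*d^2 + 7.1016*d - 0.484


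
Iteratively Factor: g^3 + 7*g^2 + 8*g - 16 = (g - 1)*(g^2 + 8*g + 16) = (g - 1)*(g + 4)*(g + 4)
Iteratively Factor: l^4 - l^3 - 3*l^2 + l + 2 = (l + 1)*(l^3 - 2*l^2 - l + 2) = (l - 1)*(l + 1)*(l^2 - l - 2) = (l - 1)*(l + 1)^2*(l - 2)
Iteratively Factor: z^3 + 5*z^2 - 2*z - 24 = (z + 3)*(z^2 + 2*z - 8) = (z - 2)*(z + 3)*(z + 4)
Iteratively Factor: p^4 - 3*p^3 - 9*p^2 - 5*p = (p + 1)*(p^3 - 4*p^2 - 5*p) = (p + 1)^2*(p^2 - 5*p) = (p - 5)*(p + 1)^2*(p)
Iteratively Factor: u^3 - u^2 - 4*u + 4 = (u - 2)*(u^2 + u - 2) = (u - 2)*(u + 2)*(u - 1)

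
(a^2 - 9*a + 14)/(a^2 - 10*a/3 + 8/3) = 3*(a - 7)/(3*a - 4)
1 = 1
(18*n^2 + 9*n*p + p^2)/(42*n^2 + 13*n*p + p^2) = (3*n + p)/(7*n + p)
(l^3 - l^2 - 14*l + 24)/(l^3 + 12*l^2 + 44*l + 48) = (l^2 - 5*l + 6)/(l^2 + 8*l + 12)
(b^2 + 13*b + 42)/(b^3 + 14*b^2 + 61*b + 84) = (b + 6)/(b^2 + 7*b + 12)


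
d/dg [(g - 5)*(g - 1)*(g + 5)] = 3*g^2 - 2*g - 25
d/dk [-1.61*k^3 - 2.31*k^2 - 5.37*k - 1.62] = -4.83*k^2 - 4.62*k - 5.37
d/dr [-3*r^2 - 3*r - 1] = -6*r - 3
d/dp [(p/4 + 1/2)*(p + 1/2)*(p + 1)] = 3*p^2/4 + 7*p/4 + 7/8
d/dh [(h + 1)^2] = 2*h + 2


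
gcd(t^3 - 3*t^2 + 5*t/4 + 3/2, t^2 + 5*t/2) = 1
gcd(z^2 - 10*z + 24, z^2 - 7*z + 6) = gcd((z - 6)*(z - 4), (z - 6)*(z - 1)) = z - 6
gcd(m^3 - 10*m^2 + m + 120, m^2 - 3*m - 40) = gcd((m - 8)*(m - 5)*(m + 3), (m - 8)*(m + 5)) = m - 8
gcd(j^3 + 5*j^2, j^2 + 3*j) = j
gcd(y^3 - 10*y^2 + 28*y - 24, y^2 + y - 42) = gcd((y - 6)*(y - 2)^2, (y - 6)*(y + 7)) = y - 6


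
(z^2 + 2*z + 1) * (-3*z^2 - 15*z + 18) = -3*z^4 - 21*z^3 - 15*z^2 + 21*z + 18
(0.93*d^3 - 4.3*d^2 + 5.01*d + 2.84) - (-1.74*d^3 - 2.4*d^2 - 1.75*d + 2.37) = 2.67*d^3 - 1.9*d^2 + 6.76*d + 0.47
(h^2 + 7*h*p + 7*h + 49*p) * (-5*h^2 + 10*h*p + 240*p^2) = -5*h^4 - 25*h^3*p - 35*h^3 + 310*h^2*p^2 - 175*h^2*p + 1680*h*p^3 + 2170*h*p^2 + 11760*p^3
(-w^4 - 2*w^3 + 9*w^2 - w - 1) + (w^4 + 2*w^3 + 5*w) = 9*w^2 + 4*w - 1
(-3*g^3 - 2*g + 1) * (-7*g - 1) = 21*g^4 + 3*g^3 + 14*g^2 - 5*g - 1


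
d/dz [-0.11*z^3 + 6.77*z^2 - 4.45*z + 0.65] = -0.33*z^2 + 13.54*z - 4.45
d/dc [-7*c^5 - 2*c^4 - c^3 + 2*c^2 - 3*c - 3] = -35*c^4 - 8*c^3 - 3*c^2 + 4*c - 3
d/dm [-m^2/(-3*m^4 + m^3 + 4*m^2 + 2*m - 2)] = m*(-6*m^4 + m^3 - 2*m + 4)/(9*m^8 - 6*m^7 - 23*m^6 - 4*m^5 + 32*m^4 + 12*m^3 - 12*m^2 - 8*m + 4)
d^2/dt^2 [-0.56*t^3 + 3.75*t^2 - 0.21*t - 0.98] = 7.5 - 3.36*t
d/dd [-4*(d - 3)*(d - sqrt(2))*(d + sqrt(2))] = -12*d^2 + 24*d + 8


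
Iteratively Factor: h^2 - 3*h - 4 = (h + 1)*(h - 4)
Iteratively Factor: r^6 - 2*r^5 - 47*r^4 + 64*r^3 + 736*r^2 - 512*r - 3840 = (r - 4)*(r^5 + 2*r^4 - 39*r^3 - 92*r^2 + 368*r + 960) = (r - 5)*(r - 4)*(r^4 + 7*r^3 - 4*r^2 - 112*r - 192) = (r - 5)*(r - 4)^2*(r^3 + 11*r^2 + 40*r + 48) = (r - 5)*(r - 4)^2*(r + 3)*(r^2 + 8*r + 16) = (r - 5)*(r - 4)^2*(r + 3)*(r + 4)*(r + 4)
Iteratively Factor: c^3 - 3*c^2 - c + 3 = (c - 1)*(c^2 - 2*c - 3) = (c - 3)*(c - 1)*(c + 1)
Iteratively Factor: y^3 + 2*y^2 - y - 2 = (y + 2)*(y^2 - 1) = (y - 1)*(y + 2)*(y + 1)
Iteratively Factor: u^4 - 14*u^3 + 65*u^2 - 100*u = (u - 5)*(u^3 - 9*u^2 + 20*u) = (u - 5)*(u - 4)*(u^2 - 5*u) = u*(u - 5)*(u - 4)*(u - 5)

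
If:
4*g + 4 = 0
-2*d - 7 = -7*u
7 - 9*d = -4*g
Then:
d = 1/3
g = -1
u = 23/21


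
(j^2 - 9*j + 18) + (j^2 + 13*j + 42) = 2*j^2 + 4*j + 60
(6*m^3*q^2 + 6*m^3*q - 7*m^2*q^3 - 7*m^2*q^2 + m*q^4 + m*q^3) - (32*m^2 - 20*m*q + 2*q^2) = 6*m^3*q^2 + 6*m^3*q - 7*m^2*q^3 - 7*m^2*q^2 - 32*m^2 + m*q^4 + m*q^3 + 20*m*q - 2*q^2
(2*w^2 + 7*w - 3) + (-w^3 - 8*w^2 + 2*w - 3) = -w^3 - 6*w^2 + 9*w - 6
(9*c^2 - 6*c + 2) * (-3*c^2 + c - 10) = -27*c^4 + 27*c^3 - 102*c^2 + 62*c - 20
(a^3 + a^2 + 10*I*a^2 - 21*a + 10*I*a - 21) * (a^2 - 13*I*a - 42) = a^5 + a^4 - 3*I*a^4 + 67*a^3 - 3*I*a^3 + 67*a^2 - 147*I*a^2 + 882*a - 147*I*a + 882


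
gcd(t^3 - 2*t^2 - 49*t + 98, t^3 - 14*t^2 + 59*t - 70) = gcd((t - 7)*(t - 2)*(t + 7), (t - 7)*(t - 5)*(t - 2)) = t^2 - 9*t + 14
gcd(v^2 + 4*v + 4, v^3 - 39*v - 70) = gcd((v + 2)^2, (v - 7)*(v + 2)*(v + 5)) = v + 2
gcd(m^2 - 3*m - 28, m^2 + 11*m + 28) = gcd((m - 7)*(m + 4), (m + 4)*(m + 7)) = m + 4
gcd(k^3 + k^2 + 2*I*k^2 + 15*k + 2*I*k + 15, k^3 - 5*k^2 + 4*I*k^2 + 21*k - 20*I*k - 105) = k - 3*I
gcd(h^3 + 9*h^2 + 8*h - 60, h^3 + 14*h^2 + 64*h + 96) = h + 6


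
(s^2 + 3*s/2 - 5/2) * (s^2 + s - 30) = s^4 + 5*s^3/2 - 31*s^2 - 95*s/2 + 75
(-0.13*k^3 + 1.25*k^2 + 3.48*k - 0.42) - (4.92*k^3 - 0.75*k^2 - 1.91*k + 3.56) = -5.05*k^3 + 2.0*k^2 + 5.39*k - 3.98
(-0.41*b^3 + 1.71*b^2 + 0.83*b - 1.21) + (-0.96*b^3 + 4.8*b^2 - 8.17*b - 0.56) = -1.37*b^3 + 6.51*b^2 - 7.34*b - 1.77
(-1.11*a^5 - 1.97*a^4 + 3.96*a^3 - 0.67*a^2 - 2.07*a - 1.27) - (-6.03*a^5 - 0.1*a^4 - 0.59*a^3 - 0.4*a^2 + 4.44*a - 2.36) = 4.92*a^5 - 1.87*a^4 + 4.55*a^3 - 0.27*a^2 - 6.51*a + 1.09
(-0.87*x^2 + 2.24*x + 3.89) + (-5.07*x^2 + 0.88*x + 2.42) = -5.94*x^2 + 3.12*x + 6.31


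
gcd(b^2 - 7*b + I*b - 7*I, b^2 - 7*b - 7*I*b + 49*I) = b - 7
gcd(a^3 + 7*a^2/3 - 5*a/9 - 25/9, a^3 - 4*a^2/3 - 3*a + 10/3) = a^2 + 2*a/3 - 5/3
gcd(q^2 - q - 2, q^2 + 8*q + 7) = q + 1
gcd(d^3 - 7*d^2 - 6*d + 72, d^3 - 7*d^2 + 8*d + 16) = d - 4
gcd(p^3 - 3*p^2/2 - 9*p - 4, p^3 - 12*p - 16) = p^2 - 2*p - 8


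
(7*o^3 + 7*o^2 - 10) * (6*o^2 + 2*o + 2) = 42*o^5 + 56*o^4 + 28*o^3 - 46*o^2 - 20*o - 20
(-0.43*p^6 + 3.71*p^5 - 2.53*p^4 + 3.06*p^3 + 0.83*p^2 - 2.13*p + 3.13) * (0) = 0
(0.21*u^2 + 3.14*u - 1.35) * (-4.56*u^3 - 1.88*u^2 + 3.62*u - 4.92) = -0.9576*u^5 - 14.7132*u^4 + 1.013*u^3 + 12.8716*u^2 - 20.3358*u + 6.642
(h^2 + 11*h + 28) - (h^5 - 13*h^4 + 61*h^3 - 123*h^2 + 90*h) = -h^5 + 13*h^4 - 61*h^3 + 124*h^2 - 79*h + 28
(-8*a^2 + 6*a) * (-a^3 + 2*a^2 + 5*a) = 8*a^5 - 22*a^4 - 28*a^3 + 30*a^2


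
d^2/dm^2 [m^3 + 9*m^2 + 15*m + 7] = 6*m + 18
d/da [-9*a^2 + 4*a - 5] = 4 - 18*a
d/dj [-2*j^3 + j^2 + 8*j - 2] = -6*j^2 + 2*j + 8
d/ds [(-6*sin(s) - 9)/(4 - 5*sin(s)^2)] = 6*(-15*sin(s) + 5*cos(s)^2 - 9)*cos(s)/(5*sin(s)^2 - 4)^2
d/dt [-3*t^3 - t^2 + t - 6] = -9*t^2 - 2*t + 1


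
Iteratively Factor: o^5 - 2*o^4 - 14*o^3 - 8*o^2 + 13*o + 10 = (o - 1)*(o^4 - o^3 - 15*o^2 - 23*o - 10) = (o - 1)*(o + 2)*(o^3 - 3*o^2 - 9*o - 5) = (o - 1)*(o + 1)*(o + 2)*(o^2 - 4*o - 5) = (o - 5)*(o - 1)*(o + 1)*(o + 2)*(o + 1)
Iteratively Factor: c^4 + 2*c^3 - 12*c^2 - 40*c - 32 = (c + 2)*(c^3 - 12*c - 16) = (c + 2)^2*(c^2 - 2*c - 8) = (c + 2)^3*(c - 4)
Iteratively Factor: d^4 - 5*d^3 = (d)*(d^3 - 5*d^2) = d^2*(d^2 - 5*d) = d^2*(d - 5)*(d)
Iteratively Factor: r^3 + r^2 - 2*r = (r + 2)*(r^2 - r) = r*(r + 2)*(r - 1)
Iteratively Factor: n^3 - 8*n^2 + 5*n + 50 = (n - 5)*(n^2 - 3*n - 10) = (n - 5)^2*(n + 2)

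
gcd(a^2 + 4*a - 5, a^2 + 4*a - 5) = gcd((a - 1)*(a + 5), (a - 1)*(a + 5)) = a^2 + 4*a - 5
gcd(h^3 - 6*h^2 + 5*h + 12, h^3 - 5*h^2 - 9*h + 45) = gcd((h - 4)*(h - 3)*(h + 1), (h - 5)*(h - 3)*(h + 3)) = h - 3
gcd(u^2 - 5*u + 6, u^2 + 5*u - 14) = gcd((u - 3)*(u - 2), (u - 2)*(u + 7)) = u - 2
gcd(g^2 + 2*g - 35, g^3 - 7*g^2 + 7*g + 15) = g - 5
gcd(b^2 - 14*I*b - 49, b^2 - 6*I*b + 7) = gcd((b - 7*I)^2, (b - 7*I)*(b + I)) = b - 7*I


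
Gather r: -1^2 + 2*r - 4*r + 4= 3 - 2*r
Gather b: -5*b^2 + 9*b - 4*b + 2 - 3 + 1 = -5*b^2 + 5*b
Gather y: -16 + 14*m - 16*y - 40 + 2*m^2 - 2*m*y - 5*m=2*m^2 + 9*m + y*(-2*m - 16) - 56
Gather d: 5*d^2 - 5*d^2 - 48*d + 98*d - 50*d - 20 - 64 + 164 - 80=0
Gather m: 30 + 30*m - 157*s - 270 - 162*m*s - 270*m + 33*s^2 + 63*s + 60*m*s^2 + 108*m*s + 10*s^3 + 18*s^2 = m*(60*s^2 - 54*s - 240) + 10*s^3 + 51*s^2 - 94*s - 240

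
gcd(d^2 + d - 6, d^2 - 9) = d + 3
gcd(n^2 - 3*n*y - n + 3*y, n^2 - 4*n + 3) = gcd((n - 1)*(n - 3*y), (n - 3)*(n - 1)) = n - 1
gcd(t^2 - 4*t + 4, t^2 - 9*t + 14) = t - 2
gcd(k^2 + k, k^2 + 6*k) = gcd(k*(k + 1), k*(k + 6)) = k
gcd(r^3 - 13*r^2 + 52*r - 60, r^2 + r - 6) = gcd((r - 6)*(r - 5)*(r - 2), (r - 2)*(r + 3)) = r - 2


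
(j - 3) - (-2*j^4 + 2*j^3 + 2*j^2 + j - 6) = 2*j^4 - 2*j^3 - 2*j^2 + 3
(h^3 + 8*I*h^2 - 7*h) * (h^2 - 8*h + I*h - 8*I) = h^5 - 8*h^4 + 9*I*h^4 - 15*h^3 - 72*I*h^3 + 120*h^2 - 7*I*h^2 + 56*I*h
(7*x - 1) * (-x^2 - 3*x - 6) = -7*x^3 - 20*x^2 - 39*x + 6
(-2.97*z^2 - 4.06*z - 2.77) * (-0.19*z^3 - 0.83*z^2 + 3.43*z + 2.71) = 0.5643*z^5 + 3.2365*z^4 - 6.291*z^3 - 19.6754*z^2 - 20.5037*z - 7.5067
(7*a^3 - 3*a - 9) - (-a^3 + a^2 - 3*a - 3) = 8*a^3 - a^2 - 6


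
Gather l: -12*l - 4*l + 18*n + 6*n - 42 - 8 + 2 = -16*l + 24*n - 48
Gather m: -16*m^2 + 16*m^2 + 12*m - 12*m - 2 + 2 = 0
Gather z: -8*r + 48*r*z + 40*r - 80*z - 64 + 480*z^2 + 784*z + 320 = 32*r + 480*z^2 + z*(48*r + 704) + 256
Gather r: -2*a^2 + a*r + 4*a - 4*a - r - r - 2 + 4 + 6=-2*a^2 + r*(a - 2) + 8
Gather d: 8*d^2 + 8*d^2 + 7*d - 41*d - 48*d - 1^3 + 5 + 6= 16*d^2 - 82*d + 10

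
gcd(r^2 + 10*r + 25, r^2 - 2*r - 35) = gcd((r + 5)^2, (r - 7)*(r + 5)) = r + 5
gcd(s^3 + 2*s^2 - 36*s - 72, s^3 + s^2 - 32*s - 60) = s^2 - 4*s - 12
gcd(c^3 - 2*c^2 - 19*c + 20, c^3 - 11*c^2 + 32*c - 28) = 1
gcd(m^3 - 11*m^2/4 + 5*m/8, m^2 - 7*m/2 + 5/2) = m - 5/2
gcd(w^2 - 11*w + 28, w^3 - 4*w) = 1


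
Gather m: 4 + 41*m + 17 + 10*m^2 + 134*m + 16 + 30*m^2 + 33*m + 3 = 40*m^2 + 208*m + 40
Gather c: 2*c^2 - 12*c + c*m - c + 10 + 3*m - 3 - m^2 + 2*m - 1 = 2*c^2 + c*(m - 13) - m^2 + 5*m + 6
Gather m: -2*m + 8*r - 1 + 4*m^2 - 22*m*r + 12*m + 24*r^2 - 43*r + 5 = 4*m^2 + m*(10 - 22*r) + 24*r^2 - 35*r + 4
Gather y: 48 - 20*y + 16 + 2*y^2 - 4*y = 2*y^2 - 24*y + 64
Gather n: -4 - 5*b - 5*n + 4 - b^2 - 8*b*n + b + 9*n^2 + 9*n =-b^2 - 4*b + 9*n^2 + n*(4 - 8*b)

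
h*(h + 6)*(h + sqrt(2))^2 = h^4 + 2*sqrt(2)*h^3 + 6*h^3 + 2*h^2 + 12*sqrt(2)*h^2 + 12*h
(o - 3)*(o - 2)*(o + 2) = o^3 - 3*o^2 - 4*o + 12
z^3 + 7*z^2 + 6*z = z*(z + 1)*(z + 6)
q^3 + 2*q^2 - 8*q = q*(q - 2)*(q + 4)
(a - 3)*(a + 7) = a^2 + 4*a - 21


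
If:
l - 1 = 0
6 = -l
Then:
No Solution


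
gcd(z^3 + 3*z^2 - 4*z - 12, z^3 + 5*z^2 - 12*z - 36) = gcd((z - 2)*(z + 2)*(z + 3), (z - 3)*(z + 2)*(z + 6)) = z + 2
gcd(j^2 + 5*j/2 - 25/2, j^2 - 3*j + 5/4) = j - 5/2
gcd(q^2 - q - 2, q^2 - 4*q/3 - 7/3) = q + 1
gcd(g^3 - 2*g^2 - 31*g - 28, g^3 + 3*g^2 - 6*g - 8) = g^2 + 5*g + 4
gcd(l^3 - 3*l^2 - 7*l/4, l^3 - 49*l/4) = l^2 - 7*l/2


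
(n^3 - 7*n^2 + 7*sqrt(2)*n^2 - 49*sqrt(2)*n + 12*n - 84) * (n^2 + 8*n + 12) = n^5 + n^4 + 7*sqrt(2)*n^4 - 32*n^3 + 7*sqrt(2)*n^3 - 308*sqrt(2)*n^2 - 72*n^2 - 588*sqrt(2)*n - 528*n - 1008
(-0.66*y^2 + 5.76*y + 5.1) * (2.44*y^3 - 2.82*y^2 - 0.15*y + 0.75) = -1.6104*y^5 + 15.9156*y^4 - 3.7002*y^3 - 15.741*y^2 + 3.555*y + 3.825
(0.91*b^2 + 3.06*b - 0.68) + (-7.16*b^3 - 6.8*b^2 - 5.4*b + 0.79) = -7.16*b^3 - 5.89*b^2 - 2.34*b + 0.11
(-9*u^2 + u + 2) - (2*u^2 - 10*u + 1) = -11*u^2 + 11*u + 1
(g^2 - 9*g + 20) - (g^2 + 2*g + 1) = 19 - 11*g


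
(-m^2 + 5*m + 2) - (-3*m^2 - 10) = 2*m^2 + 5*m + 12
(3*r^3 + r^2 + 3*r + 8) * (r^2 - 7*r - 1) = 3*r^5 - 20*r^4 - 7*r^3 - 14*r^2 - 59*r - 8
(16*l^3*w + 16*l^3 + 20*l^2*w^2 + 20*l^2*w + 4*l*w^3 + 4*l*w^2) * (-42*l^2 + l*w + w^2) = -672*l^5*w - 672*l^5 - 824*l^4*w^2 - 824*l^4*w - 132*l^3*w^3 - 132*l^3*w^2 + 24*l^2*w^4 + 24*l^2*w^3 + 4*l*w^5 + 4*l*w^4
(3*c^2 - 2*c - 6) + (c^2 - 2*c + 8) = 4*c^2 - 4*c + 2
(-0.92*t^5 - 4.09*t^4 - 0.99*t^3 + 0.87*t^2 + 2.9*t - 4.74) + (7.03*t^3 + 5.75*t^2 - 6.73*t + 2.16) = -0.92*t^5 - 4.09*t^4 + 6.04*t^3 + 6.62*t^2 - 3.83*t - 2.58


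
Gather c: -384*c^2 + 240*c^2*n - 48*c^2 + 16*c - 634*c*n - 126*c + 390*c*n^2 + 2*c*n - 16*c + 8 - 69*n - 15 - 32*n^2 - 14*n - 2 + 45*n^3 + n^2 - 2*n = c^2*(240*n - 432) + c*(390*n^2 - 632*n - 126) + 45*n^3 - 31*n^2 - 85*n - 9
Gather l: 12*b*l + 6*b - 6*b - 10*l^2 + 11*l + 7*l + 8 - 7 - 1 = -10*l^2 + l*(12*b + 18)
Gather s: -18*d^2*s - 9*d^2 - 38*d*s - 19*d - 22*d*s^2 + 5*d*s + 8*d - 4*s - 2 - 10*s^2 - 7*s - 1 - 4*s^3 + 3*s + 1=-9*d^2 - 11*d - 4*s^3 + s^2*(-22*d - 10) + s*(-18*d^2 - 33*d - 8) - 2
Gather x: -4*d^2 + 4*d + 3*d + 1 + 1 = -4*d^2 + 7*d + 2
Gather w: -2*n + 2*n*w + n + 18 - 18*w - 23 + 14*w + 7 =-n + w*(2*n - 4) + 2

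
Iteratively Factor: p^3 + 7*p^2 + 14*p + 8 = (p + 1)*(p^2 + 6*p + 8) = (p + 1)*(p + 2)*(p + 4)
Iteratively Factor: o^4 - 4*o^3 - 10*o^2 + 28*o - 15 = (o + 3)*(o^3 - 7*o^2 + 11*o - 5) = (o - 1)*(o + 3)*(o^2 - 6*o + 5) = (o - 5)*(o - 1)*(o + 3)*(o - 1)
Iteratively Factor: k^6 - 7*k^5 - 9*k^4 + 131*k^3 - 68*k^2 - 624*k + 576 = (k + 3)*(k^5 - 10*k^4 + 21*k^3 + 68*k^2 - 272*k + 192) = (k - 1)*(k + 3)*(k^4 - 9*k^3 + 12*k^2 + 80*k - 192) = (k - 4)*(k - 1)*(k + 3)*(k^3 - 5*k^2 - 8*k + 48) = (k - 4)*(k - 1)*(k + 3)^2*(k^2 - 8*k + 16) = (k - 4)^2*(k - 1)*(k + 3)^2*(k - 4)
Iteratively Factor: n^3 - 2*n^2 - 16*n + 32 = (n - 4)*(n^2 + 2*n - 8) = (n - 4)*(n + 4)*(n - 2)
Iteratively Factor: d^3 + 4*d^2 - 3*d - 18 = (d - 2)*(d^2 + 6*d + 9) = (d - 2)*(d + 3)*(d + 3)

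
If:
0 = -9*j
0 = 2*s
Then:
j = 0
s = 0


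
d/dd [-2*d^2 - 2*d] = -4*d - 2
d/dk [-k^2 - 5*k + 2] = -2*k - 5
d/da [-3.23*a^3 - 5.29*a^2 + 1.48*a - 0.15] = -9.69*a^2 - 10.58*a + 1.48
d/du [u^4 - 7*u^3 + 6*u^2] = u*(4*u^2 - 21*u + 12)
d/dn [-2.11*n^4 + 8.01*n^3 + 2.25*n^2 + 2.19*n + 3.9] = -8.44*n^3 + 24.03*n^2 + 4.5*n + 2.19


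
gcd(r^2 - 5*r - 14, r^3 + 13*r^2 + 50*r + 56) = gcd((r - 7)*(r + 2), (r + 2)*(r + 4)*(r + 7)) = r + 2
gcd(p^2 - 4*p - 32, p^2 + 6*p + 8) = p + 4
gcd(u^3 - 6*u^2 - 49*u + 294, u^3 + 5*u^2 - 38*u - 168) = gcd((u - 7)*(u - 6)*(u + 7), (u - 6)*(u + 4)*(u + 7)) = u^2 + u - 42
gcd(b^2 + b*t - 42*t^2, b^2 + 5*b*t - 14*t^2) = b + 7*t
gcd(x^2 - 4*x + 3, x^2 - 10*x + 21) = x - 3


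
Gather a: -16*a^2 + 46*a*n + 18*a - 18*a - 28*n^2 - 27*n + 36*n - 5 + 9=-16*a^2 + 46*a*n - 28*n^2 + 9*n + 4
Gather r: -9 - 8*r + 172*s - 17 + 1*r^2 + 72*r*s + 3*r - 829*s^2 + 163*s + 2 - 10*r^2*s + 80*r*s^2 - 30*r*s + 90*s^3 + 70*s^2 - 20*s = r^2*(1 - 10*s) + r*(80*s^2 + 42*s - 5) + 90*s^3 - 759*s^2 + 315*s - 24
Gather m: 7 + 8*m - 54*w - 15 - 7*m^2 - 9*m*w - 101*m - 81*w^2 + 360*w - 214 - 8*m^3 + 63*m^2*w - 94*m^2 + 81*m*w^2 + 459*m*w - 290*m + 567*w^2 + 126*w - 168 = -8*m^3 + m^2*(63*w - 101) + m*(81*w^2 + 450*w - 383) + 486*w^2 + 432*w - 390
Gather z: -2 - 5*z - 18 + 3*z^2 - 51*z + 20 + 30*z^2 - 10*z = 33*z^2 - 66*z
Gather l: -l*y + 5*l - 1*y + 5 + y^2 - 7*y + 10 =l*(5 - y) + y^2 - 8*y + 15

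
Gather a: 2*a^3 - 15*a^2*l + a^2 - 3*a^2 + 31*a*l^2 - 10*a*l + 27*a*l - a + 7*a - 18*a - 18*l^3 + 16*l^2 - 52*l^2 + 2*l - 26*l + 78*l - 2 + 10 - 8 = 2*a^3 + a^2*(-15*l - 2) + a*(31*l^2 + 17*l - 12) - 18*l^3 - 36*l^2 + 54*l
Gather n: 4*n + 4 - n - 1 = 3*n + 3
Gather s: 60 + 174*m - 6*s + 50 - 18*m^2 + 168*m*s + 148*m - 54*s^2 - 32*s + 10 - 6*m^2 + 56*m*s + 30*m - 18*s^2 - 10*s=-24*m^2 + 352*m - 72*s^2 + s*(224*m - 48) + 120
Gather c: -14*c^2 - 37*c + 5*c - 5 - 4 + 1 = -14*c^2 - 32*c - 8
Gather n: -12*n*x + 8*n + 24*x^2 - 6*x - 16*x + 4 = n*(8 - 12*x) + 24*x^2 - 22*x + 4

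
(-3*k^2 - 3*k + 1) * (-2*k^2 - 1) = 6*k^4 + 6*k^3 + k^2 + 3*k - 1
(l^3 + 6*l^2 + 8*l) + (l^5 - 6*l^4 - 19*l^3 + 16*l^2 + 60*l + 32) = l^5 - 6*l^4 - 18*l^3 + 22*l^2 + 68*l + 32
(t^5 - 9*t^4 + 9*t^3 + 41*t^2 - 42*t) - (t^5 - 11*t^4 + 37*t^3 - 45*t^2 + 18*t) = 2*t^4 - 28*t^3 + 86*t^2 - 60*t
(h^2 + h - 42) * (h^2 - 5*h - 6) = h^4 - 4*h^3 - 53*h^2 + 204*h + 252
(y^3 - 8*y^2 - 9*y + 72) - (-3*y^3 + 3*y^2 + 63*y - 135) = 4*y^3 - 11*y^2 - 72*y + 207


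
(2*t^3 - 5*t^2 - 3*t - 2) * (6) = 12*t^3 - 30*t^2 - 18*t - 12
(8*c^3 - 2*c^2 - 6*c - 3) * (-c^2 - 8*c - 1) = -8*c^5 - 62*c^4 + 14*c^3 + 53*c^2 + 30*c + 3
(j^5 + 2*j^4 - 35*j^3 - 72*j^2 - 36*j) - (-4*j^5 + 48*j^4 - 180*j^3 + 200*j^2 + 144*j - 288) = 5*j^5 - 46*j^4 + 145*j^3 - 272*j^2 - 180*j + 288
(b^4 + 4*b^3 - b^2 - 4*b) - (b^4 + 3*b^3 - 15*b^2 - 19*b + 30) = b^3 + 14*b^2 + 15*b - 30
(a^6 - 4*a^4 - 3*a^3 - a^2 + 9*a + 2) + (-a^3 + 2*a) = a^6 - 4*a^4 - 4*a^3 - a^2 + 11*a + 2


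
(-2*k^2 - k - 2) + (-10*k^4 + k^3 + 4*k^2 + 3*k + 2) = -10*k^4 + k^3 + 2*k^2 + 2*k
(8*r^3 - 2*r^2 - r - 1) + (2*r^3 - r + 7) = 10*r^3 - 2*r^2 - 2*r + 6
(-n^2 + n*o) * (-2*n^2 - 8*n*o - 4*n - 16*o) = 2*n^4 + 6*n^3*o + 4*n^3 - 8*n^2*o^2 + 12*n^2*o - 16*n*o^2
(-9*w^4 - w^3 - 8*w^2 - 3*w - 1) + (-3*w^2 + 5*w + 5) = -9*w^4 - w^3 - 11*w^2 + 2*w + 4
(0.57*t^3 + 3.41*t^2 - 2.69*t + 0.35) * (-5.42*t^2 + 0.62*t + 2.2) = -3.0894*t^5 - 18.1288*t^4 + 17.948*t^3 + 3.9372*t^2 - 5.701*t + 0.77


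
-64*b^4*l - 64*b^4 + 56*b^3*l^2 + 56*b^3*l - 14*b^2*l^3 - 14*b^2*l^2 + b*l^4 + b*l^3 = (-8*b + l)*(-4*b + l)*(-2*b + l)*(b*l + b)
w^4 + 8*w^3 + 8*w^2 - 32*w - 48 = (w - 2)*(w + 2)^2*(w + 6)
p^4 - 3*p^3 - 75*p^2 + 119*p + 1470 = (p - 7)^2*(p + 5)*(p + 6)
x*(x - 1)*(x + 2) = x^3 + x^2 - 2*x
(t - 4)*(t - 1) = t^2 - 5*t + 4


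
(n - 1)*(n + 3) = n^2 + 2*n - 3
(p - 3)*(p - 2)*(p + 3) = p^3 - 2*p^2 - 9*p + 18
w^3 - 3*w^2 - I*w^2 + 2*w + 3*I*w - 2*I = (w - 2)*(w - 1)*(w - I)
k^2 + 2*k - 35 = (k - 5)*(k + 7)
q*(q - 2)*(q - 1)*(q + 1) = q^4 - 2*q^3 - q^2 + 2*q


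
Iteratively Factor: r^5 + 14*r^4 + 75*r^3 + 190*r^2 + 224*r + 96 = (r + 3)*(r^4 + 11*r^3 + 42*r^2 + 64*r + 32) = (r + 2)*(r + 3)*(r^3 + 9*r^2 + 24*r + 16) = (r + 1)*(r + 2)*(r + 3)*(r^2 + 8*r + 16) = (r + 1)*(r + 2)*(r + 3)*(r + 4)*(r + 4)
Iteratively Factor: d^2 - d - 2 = (d + 1)*(d - 2)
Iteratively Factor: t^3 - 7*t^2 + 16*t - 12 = (t - 3)*(t^2 - 4*t + 4) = (t - 3)*(t - 2)*(t - 2)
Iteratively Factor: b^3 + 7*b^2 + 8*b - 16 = (b - 1)*(b^2 + 8*b + 16) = (b - 1)*(b + 4)*(b + 4)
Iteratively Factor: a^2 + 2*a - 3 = (a - 1)*(a + 3)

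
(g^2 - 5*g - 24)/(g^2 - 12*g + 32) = (g + 3)/(g - 4)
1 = 1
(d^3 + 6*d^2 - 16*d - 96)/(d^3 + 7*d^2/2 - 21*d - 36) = 2*(d + 4)/(2*d + 3)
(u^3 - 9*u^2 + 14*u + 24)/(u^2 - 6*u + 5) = (u^3 - 9*u^2 + 14*u + 24)/(u^2 - 6*u + 5)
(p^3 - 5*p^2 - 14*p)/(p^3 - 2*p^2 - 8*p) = (p - 7)/(p - 4)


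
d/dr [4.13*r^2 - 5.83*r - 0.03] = 8.26*r - 5.83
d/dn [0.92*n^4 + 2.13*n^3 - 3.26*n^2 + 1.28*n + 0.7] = 3.68*n^3 + 6.39*n^2 - 6.52*n + 1.28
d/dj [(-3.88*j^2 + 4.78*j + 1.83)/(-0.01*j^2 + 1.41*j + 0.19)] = (-5.423*j^2 - 1.4378*j - 1.6721)/(0.0001*j^4 - 0.0282*j^3 + 1.9843*j^2 + 0.5358*j + 0.0361)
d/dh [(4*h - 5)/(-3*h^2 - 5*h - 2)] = 3*(4*h^2 - 10*h - 11)/(9*h^4 + 30*h^3 + 37*h^2 + 20*h + 4)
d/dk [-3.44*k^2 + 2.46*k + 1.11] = 2.46 - 6.88*k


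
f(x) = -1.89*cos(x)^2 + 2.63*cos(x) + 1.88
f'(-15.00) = 3.58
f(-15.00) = -1.21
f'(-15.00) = 3.58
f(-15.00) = -1.21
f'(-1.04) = 0.62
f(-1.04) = 2.73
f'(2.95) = -1.21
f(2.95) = -2.52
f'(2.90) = -1.51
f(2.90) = -2.46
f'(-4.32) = -3.77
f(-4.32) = 0.60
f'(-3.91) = -3.72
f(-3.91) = -0.99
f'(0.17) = 0.19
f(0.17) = 2.64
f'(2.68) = -2.68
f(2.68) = -1.99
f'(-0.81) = 0.02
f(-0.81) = 2.79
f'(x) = 3.78*sin(x)*cos(x) - 2.63*sin(x)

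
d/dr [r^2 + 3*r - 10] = 2*r + 3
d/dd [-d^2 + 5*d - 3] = 5 - 2*d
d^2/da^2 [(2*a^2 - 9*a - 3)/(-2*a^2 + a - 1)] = 8*(8*a^3 + 12*a^2 - 18*a + 1)/(8*a^6 - 12*a^5 + 18*a^4 - 13*a^3 + 9*a^2 - 3*a + 1)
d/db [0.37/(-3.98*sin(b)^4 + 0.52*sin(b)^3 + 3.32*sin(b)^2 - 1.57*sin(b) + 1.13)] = (5.8904*sin(b)^3 - 0.5772*sin(b)^2 - 2.4568*sin(b) + 0.5809)*cos(b)/(-3.98*sin(b)^4 + 0.52*sin(b)^3 + 3.32*sin(b)^2 - 1.57*sin(b) + 1.13)^2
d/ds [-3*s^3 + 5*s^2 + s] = -9*s^2 + 10*s + 1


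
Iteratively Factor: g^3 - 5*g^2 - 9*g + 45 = (g - 5)*(g^2 - 9) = (g - 5)*(g + 3)*(g - 3)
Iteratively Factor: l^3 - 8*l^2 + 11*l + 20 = (l + 1)*(l^2 - 9*l + 20) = (l - 4)*(l + 1)*(l - 5)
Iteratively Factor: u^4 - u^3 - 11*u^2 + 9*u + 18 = (u + 3)*(u^3 - 4*u^2 + u + 6) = (u - 3)*(u + 3)*(u^2 - u - 2) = (u - 3)*(u + 1)*(u + 3)*(u - 2)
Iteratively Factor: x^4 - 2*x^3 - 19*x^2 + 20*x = (x + 4)*(x^3 - 6*x^2 + 5*x) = (x - 5)*(x + 4)*(x^2 - x) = x*(x - 5)*(x + 4)*(x - 1)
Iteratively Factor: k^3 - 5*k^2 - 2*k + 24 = (k - 4)*(k^2 - k - 6) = (k - 4)*(k + 2)*(k - 3)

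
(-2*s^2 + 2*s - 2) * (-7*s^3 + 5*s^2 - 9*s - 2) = 14*s^5 - 24*s^4 + 42*s^3 - 24*s^2 + 14*s + 4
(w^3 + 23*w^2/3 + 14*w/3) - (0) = w^3 + 23*w^2/3 + 14*w/3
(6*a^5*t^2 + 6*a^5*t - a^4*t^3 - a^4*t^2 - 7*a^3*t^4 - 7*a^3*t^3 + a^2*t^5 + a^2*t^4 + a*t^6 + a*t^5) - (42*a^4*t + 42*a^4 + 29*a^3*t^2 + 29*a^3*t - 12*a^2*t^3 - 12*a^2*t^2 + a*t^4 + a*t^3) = 6*a^5*t^2 + 6*a^5*t - a^4*t^3 - a^4*t^2 - 42*a^4*t - 42*a^4 - 7*a^3*t^4 - 7*a^3*t^3 - 29*a^3*t^2 - 29*a^3*t + a^2*t^5 + a^2*t^4 + 12*a^2*t^3 + 12*a^2*t^2 + a*t^6 + a*t^5 - a*t^4 - a*t^3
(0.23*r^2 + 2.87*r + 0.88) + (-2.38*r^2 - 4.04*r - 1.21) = -2.15*r^2 - 1.17*r - 0.33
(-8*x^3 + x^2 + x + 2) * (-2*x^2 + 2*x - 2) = 16*x^5 - 18*x^4 + 16*x^3 - 4*x^2 + 2*x - 4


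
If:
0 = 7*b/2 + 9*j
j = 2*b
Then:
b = 0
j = 0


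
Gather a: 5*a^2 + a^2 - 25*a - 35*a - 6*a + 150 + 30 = 6*a^2 - 66*a + 180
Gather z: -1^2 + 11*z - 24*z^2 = -24*z^2 + 11*z - 1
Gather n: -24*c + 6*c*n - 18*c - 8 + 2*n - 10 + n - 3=-42*c + n*(6*c + 3) - 21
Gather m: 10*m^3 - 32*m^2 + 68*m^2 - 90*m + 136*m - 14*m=10*m^3 + 36*m^2 + 32*m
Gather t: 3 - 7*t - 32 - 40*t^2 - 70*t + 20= -40*t^2 - 77*t - 9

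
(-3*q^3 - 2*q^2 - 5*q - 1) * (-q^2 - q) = 3*q^5 + 5*q^4 + 7*q^3 + 6*q^2 + q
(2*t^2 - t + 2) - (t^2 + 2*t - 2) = t^2 - 3*t + 4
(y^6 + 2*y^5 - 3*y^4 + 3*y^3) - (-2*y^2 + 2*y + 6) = y^6 + 2*y^5 - 3*y^4 + 3*y^3 + 2*y^2 - 2*y - 6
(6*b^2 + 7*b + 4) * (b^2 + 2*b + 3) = 6*b^4 + 19*b^3 + 36*b^2 + 29*b + 12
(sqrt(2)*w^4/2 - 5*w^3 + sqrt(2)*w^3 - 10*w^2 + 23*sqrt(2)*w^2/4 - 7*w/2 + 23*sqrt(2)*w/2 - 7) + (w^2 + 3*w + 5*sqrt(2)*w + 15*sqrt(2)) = sqrt(2)*w^4/2 - 5*w^3 + sqrt(2)*w^3 - 9*w^2 + 23*sqrt(2)*w^2/4 - w/2 + 33*sqrt(2)*w/2 - 7 + 15*sqrt(2)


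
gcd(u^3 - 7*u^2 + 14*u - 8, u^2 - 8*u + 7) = u - 1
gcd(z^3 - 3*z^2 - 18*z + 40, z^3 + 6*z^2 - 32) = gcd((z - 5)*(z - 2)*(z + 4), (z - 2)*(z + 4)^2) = z^2 + 2*z - 8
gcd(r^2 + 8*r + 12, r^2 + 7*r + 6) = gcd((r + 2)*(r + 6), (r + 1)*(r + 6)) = r + 6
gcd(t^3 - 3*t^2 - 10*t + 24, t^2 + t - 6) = t^2 + t - 6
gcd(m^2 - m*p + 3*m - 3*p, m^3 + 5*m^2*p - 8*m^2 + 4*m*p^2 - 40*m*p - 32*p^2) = 1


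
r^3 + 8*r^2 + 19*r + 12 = (r + 1)*(r + 3)*(r + 4)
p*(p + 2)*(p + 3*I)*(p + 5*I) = p^4 + 2*p^3 + 8*I*p^3 - 15*p^2 + 16*I*p^2 - 30*p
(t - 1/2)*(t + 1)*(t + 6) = t^3 + 13*t^2/2 + 5*t/2 - 3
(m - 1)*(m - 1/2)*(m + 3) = m^3 + 3*m^2/2 - 4*m + 3/2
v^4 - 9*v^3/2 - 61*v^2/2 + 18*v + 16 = (v - 8)*(v - 1)*(v + 1/2)*(v + 4)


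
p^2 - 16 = (p - 4)*(p + 4)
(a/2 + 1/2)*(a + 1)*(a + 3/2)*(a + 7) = a^4/2 + 21*a^3/4 + 57*a^2/4 + 59*a/4 + 21/4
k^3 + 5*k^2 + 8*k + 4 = (k + 1)*(k + 2)^2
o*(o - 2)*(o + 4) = o^3 + 2*o^2 - 8*o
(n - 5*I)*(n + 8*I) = n^2 + 3*I*n + 40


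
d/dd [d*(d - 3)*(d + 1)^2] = 4*d^3 - 3*d^2 - 10*d - 3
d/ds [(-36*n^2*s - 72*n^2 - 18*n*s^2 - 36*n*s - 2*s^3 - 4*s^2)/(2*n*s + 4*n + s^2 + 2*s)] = 2*s*(-4*n - s)/(4*n^2 + 4*n*s + s^2)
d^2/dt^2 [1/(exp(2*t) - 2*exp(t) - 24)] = 2*((1 - 2*exp(t))*(-exp(2*t) + 2*exp(t) + 24) - 4*(1 - exp(t))^2*exp(t))*exp(t)/(-exp(2*t) + 2*exp(t) + 24)^3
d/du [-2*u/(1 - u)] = -2/(u - 1)^2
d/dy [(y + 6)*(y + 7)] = 2*y + 13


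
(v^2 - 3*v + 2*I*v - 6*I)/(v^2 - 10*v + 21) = (v + 2*I)/(v - 7)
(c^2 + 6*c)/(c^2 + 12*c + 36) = c/(c + 6)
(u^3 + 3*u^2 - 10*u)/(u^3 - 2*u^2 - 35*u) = (u - 2)/(u - 7)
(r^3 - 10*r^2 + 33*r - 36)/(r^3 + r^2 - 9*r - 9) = (r^2 - 7*r + 12)/(r^2 + 4*r + 3)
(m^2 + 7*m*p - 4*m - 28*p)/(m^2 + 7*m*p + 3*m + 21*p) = (m - 4)/(m + 3)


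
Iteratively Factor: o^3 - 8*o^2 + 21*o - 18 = (o - 3)*(o^2 - 5*o + 6) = (o - 3)^2*(o - 2)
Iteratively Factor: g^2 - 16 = (g - 4)*(g + 4)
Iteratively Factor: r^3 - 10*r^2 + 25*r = (r)*(r^2 - 10*r + 25) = r*(r - 5)*(r - 5)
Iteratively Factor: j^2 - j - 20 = (j + 4)*(j - 5)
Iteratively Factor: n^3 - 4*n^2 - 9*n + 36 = (n + 3)*(n^2 - 7*n + 12) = (n - 3)*(n + 3)*(n - 4)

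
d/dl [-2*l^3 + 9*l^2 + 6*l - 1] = -6*l^2 + 18*l + 6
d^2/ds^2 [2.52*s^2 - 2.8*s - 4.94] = 5.04000000000000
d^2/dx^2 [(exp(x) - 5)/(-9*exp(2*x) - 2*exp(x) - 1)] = (-81*exp(4*x) + 1638*exp(3*x) + 324*exp(2*x) - 158*exp(x) - 11)*exp(x)/(729*exp(6*x) + 486*exp(5*x) + 351*exp(4*x) + 116*exp(3*x) + 39*exp(2*x) + 6*exp(x) + 1)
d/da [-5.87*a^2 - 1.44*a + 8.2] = -11.74*a - 1.44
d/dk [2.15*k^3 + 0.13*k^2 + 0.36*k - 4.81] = 6.45*k^2 + 0.26*k + 0.36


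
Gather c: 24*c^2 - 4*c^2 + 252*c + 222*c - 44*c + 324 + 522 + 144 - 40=20*c^2 + 430*c + 950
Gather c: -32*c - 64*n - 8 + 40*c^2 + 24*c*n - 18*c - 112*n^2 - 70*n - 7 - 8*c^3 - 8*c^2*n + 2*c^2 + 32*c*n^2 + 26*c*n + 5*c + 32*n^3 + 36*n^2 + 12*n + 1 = -8*c^3 + c^2*(42 - 8*n) + c*(32*n^2 + 50*n - 45) + 32*n^3 - 76*n^2 - 122*n - 14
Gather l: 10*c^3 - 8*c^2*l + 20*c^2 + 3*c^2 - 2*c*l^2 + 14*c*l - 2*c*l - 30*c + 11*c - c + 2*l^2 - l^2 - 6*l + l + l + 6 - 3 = 10*c^3 + 23*c^2 - 20*c + l^2*(1 - 2*c) + l*(-8*c^2 + 12*c - 4) + 3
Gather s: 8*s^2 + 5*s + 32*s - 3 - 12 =8*s^2 + 37*s - 15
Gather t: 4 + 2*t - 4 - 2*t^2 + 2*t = -2*t^2 + 4*t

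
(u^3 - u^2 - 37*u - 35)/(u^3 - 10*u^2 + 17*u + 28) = (u + 5)/(u - 4)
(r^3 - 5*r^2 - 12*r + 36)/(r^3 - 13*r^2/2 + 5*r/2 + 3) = 2*(r^2 + r - 6)/(2*r^2 - r - 1)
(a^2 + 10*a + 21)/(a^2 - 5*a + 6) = (a^2 + 10*a + 21)/(a^2 - 5*a + 6)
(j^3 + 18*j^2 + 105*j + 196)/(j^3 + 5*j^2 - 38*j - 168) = (j + 7)/(j - 6)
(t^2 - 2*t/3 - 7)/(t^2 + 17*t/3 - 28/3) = (3*t^2 - 2*t - 21)/(3*t^2 + 17*t - 28)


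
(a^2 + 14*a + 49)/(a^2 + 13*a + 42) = (a + 7)/(a + 6)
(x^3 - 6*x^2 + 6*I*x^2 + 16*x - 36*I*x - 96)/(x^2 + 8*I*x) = x - 6 - 2*I + 12*I/x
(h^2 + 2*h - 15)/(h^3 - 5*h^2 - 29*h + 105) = 1/(h - 7)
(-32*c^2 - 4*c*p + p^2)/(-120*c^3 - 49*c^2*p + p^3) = (4*c + p)/(15*c^2 + 8*c*p + p^2)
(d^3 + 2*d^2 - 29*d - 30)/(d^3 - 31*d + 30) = (d + 1)/(d - 1)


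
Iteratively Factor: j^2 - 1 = (j - 1)*(j + 1)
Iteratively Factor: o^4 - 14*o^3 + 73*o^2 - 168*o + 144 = (o - 3)*(o^3 - 11*o^2 + 40*o - 48) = (o - 4)*(o - 3)*(o^2 - 7*o + 12) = (o - 4)^2*(o - 3)*(o - 3)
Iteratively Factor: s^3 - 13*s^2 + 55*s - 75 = (s - 3)*(s^2 - 10*s + 25) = (s - 5)*(s - 3)*(s - 5)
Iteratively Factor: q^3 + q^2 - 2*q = (q + 2)*(q^2 - q) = (q - 1)*(q + 2)*(q)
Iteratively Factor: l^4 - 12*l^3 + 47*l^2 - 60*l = (l - 3)*(l^3 - 9*l^2 + 20*l) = (l - 5)*(l - 3)*(l^2 - 4*l) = l*(l - 5)*(l - 3)*(l - 4)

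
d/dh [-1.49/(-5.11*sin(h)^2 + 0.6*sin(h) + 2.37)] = (0.894 - 15.2278*sin(h))*cos(h)/(-5.11*sin(h)^2 + 0.6*sin(h) + 2.37)^2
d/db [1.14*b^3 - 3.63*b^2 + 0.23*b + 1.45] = 3.42*b^2 - 7.26*b + 0.23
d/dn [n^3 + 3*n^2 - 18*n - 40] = 3*n^2 + 6*n - 18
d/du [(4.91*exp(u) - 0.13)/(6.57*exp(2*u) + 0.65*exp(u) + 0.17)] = (-32.2587*exp(2*u) + 1.7082*exp(u) + 0.9192)*exp(u)/(43.1649*exp(4*u) + 8.541*exp(3*u) + 2.6563*exp(2*u) + 0.221*exp(u) + 0.0289)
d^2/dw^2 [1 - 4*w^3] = -24*w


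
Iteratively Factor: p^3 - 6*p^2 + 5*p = (p - 5)*(p^2 - p) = p*(p - 5)*(p - 1)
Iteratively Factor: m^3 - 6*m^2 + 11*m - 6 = (m - 2)*(m^2 - 4*m + 3) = (m - 3)*(m - 2)*(m - 1)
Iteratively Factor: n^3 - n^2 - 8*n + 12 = (n - 2)*(n^2 + n - 6) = (n - 2)*(n + 3)*(n - 2)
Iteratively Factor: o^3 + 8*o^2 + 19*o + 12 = (o + 3)*(o^2 + 5*o + 4) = (o + 1)*(o + 3)*(o + 4)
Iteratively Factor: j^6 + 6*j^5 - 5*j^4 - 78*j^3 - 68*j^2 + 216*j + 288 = (j + 3)*(j^5 + 3*j^4 - 14*j^3 - 36*j^2 + 40*j + 96) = (j - 2)*(j + 3)*(j^4 + 5*j^3 - 4*j^2 - 44*j - 48) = (j - 2)*(j + 2)*(j + 3)*(j^3 + 3*j^2 - 10*j - 24) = (j - 3)*(j - 2)*(j + 2)*(j + 3)*(j^2 + 6*j + 8) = (j - 3)*(j - 2)*(j + 2)*(j + 3)*(j + 4)*(j + 2)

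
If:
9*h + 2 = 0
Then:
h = -2/9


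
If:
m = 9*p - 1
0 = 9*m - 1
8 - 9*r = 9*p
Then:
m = 1/9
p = 10/81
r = 62/81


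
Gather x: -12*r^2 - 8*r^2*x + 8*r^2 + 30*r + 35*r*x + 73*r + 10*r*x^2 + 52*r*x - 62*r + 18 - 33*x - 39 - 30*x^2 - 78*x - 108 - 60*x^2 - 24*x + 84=-4*r^2 + 41*r + x^2*(10*r - 90) + x*(-8*r^2 + 87*r - 135) - 45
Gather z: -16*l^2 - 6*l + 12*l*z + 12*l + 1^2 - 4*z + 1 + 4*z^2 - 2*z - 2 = -16*l^2 + 6*l + 4*z^2 + z*(12*l - 6)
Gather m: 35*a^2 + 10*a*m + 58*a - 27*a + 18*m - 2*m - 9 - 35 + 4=35*a^2 + 31*a + m*(10*a + 16) - 40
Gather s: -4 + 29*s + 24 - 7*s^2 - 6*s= -7*s^2 + 23*s + 20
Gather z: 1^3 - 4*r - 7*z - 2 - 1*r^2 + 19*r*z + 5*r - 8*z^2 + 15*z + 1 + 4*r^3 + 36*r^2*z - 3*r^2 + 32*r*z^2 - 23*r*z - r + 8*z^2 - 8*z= 4*r^3 - 4*r^2 + 32*r*z^2 + z*(36*r^2 - 4*r)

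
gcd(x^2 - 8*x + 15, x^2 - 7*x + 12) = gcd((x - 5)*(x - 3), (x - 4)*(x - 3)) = x - 3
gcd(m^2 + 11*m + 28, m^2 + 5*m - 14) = m + 7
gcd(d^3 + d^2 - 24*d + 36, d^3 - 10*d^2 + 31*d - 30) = d^2 - 5*d + 6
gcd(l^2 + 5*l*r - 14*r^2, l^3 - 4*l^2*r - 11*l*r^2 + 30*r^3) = -l + 2*r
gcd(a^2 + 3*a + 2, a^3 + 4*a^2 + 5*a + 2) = a^2 + 3*a + 2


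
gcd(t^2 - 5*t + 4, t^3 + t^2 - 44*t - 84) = 1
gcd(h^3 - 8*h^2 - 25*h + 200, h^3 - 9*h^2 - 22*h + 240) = h^2 - 3*h - 40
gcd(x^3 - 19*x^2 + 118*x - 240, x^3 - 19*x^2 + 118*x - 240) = x^3 - 19*x^2 + 118*x - 240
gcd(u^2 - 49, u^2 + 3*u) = 1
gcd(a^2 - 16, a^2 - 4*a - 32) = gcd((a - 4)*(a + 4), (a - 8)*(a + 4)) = a + 4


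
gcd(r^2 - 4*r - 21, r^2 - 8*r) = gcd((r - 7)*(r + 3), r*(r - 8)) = 1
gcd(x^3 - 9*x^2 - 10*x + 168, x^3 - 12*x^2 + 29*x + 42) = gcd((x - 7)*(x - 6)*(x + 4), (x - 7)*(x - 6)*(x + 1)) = x^2 - 13*x + 42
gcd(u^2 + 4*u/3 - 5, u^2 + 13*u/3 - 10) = u - 5/3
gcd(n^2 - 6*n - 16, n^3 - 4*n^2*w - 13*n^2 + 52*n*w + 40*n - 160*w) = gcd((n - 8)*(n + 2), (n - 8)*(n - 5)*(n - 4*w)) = n - 8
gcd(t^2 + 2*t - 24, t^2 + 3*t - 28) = t - 4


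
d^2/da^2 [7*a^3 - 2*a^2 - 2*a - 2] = 42*a - 4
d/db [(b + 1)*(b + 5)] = 2*b + 6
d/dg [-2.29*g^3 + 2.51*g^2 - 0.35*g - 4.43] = -6.87*g^2 + 5.02*g - 0.35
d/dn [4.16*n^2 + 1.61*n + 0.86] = 8.32*n + 1.61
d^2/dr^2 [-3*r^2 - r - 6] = -6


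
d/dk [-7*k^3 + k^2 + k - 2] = -21*k^2 + 2*k + 1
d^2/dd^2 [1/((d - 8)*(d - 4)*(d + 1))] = 2*(6*d^4 - 88*d^3 + 423*d^2 - 756*d + 752)/(d^9 - 33*d^8 + 423*d^7 - 2555*d^6 + 6348*d^5 + 2256*d^4 - 31168*d^3 + 4608*d^2 + 61440*d + 32768)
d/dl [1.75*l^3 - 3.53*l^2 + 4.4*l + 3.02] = 5.25*l^2 - 7.06*l + 4.4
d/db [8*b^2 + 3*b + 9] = 16*b + 3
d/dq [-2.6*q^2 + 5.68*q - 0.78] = 5.68 - 5.2*q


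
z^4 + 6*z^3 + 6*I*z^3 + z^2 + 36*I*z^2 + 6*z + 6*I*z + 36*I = (z + 6)*(z - I)*(z + I)*(z + 6*I)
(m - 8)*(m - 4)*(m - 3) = m^3 - 15*m^2 + 68*m - 96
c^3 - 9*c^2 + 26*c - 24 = (c - 4)*(c - 3)*(c - 2)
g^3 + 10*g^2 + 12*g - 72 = (g - 2)*(g + 6)^2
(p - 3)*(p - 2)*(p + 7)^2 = p^4 + 9*p^3 - 15*p^2 - 161*p + 294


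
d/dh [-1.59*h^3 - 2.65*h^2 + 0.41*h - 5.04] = -4.77*h^2 - 5.3*h + 0.41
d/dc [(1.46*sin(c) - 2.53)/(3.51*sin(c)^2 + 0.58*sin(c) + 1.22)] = (-5.1246*sin(c)^2 + 17.7606*sin(c) + 3.2486)*cos(c)/(12.3201*sin(c)^4 + 4.0716*sin(c)^3 + 8.9008*sin(c)^2 + 1.4152*sin(c) + 1.4884)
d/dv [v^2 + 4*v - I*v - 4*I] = 2*v + 4 - I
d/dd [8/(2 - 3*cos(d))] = -24*sin(d)/(3*cos(d) - 2)^2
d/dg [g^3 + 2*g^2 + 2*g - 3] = 3*g^2 + 4*g + 2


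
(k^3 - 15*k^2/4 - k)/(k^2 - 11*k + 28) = k*(4*k + 1)/(4*(k - 7))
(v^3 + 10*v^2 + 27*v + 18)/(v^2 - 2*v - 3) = (v^2 + 9*v + 18)/(v - 3)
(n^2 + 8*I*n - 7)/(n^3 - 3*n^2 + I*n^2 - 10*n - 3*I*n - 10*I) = (n + 7*I)/(n^2 - 3*n - 10)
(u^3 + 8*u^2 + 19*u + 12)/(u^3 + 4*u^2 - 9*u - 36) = (u + 1)/(u - 3)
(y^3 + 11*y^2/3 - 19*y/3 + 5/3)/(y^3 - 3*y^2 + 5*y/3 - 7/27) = 9*(y^2 + 4*y - 5)/(9*y^2 - 24*y + 7)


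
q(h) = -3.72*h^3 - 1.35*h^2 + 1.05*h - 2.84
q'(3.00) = -107.49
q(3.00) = -112.28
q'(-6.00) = -384.51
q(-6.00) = 745.78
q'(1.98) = -48.05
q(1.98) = -34.93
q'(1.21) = -18.56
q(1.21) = -10.14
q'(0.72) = -6.68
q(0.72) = -4.17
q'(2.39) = -69.15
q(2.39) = -58.83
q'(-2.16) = -45.19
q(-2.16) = 26.08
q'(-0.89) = -5.39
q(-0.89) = -2.22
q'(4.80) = -269.04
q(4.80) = -440.31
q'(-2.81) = -79.48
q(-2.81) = 66.09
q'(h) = -11.16*h^2 - 2.7*h + 1.05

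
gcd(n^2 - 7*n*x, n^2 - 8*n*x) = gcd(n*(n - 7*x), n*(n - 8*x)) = n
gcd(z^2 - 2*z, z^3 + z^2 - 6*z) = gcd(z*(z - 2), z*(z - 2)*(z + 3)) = z^2 - 2*z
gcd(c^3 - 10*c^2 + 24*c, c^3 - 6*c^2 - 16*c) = c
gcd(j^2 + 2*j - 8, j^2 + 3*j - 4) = j + 4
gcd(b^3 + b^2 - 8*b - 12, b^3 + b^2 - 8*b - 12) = b^3 + b^2 - 8*b - 12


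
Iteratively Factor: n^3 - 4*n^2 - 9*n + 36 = (n - 3)*(n^2 - n - 12) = (n - 4)*(n - 3)*(n + 3)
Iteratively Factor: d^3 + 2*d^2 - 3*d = (d)*(d^2 + 2*d - 3) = d*(d + 3)*(d - 1)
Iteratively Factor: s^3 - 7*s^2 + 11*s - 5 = (s - 5)*(s^2 - 2*s + 1) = (s - 5)*(s - 1)*(s - 1)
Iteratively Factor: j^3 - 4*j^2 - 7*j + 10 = (j + 2)*(j^2 - 6*j + 5) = (j - 1)*(j + 2)*(j - 5)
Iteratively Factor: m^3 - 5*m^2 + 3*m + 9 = (m + 1)*(m^2 - 6*m + 9) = (m - 3)*(m + 1)*(m - 3)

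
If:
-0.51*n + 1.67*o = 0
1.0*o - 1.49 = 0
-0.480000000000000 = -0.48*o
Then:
No Solution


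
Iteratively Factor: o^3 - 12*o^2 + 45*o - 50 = (o - 5)*(o^2 - 7*o + 10) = (o - 5)^2*(o - 2)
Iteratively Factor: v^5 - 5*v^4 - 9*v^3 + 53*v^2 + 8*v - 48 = (v - 4)*(v^4 - v^3 - 13*v^2 + v + 12) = (v - 4)*(v + 3)*(v^3 - 4*v^2 - v + 4) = (v - 4)^2*(v + 3)*(v^2 - 1) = (v - 4)^2*(v - 1)*(v + 3)*(v + 1)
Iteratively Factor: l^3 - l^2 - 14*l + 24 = (l + 4)*(l^2 - 5*l + 6) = (l - 2)*(l + 4)*(l - 3)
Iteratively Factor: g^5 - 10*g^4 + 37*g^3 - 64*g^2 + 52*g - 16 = (g - 1)*(g^4 - 9*g^3 + 28*g^2 - 36*g + 16) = (g - 2)*(g - 1)*(g^3 - 7*g^2 + 14*g - 8) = (g - 2)*(g - 1)^2*(g^2 - 6*g + 8) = (g - 2)^2*(g - 1)^2*(g - 4)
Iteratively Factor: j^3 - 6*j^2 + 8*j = (j - 2)*(j^2 - 4*j) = j*(j - 2)*(j - 4)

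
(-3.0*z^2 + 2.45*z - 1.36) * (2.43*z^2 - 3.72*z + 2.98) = -7.29*z^4 + 17.1135*z^3 - 21.3588*z^2 + 12.3602*z - 4.0528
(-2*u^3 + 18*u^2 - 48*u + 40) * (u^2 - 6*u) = -2*u^5 + 30*u^4 - 156*u^3 + 328*u^2 - 240*u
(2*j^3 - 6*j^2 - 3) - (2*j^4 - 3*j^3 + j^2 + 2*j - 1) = -2*j^4 + 5*j^3 - 7*j^2 - 2*j - 2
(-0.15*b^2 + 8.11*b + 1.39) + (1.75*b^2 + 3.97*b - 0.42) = 1.6*b^2 + 12.08*b + 0.97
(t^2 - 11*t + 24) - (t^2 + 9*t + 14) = 10 - 20*t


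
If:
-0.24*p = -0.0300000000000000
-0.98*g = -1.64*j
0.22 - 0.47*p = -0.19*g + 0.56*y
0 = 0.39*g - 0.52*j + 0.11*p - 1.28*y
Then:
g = -1.00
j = -0.60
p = 0.12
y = -0.05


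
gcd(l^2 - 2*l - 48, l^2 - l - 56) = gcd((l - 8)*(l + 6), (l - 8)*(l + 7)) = l - 8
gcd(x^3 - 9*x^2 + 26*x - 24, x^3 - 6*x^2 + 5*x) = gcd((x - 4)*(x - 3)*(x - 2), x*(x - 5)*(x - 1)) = 1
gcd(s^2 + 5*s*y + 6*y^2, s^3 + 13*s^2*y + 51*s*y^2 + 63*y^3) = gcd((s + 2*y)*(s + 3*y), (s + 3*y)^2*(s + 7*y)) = s + 3*y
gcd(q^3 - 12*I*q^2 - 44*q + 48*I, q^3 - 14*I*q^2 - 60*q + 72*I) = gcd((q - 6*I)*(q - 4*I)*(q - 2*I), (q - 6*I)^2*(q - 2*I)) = q^2 - 8*I*q - 12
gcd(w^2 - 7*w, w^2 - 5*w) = w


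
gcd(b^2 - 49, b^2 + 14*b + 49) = b + 7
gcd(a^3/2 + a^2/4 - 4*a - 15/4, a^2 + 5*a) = 1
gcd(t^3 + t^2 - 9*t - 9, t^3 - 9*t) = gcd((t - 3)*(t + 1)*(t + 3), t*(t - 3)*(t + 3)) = t^2 - 9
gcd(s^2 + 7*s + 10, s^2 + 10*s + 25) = s + 5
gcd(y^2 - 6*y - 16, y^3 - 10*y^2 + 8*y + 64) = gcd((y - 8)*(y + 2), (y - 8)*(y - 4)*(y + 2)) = y^2 - 6*y - 16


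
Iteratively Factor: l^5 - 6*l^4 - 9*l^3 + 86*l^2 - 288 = (l - 4)*(l^4 - 2*l^3 - 17*l^2 + 18*l + 72) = (l - 4)*(l - 3)*(l^3 + l^2 - 14*l - 24) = (l - 4)*(l - 3)*(l + 3)*(l^2 - 2*l - 8) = (l - 4)^2*(l - 3)*(l + 3)*(l + 2)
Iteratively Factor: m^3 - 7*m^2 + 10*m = (m - 2)*(m^2 - 5*m) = m*(m - 2)*(m - 5)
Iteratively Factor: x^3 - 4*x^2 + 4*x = (x - 2)*(x^2 - 2*x) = x*(x - 2)*(x - 2)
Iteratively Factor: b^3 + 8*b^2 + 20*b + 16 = (b + 2)*(b^2 + 6*b + 8) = (b + 2)*(b + 4)*(b + 2)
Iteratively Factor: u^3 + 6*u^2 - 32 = (u - 2)*(u^2 + 8*u + 16) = (u - 2)*(u + 4)*(u + 4)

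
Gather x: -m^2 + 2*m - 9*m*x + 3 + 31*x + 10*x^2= -m^2 + 2*m + 10*x^2 + x*(31 - 9*m) + 3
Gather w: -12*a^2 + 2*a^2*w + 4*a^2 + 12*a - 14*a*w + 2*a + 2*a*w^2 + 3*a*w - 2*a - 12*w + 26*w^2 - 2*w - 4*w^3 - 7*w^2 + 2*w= -8*a^2 + 12*a - 4*w^3 + w^2*(2*a + 19) + w*(2*a^2 - 11*a - 12)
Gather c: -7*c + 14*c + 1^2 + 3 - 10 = 7*c - 6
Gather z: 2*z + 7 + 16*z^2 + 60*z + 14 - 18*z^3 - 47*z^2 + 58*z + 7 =-18*z^3 - 31*z^2 + 120*z + 28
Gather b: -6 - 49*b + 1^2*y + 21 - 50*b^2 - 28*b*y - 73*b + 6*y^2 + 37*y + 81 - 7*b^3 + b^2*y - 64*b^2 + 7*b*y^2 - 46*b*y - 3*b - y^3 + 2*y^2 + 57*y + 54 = -7*b^3 + b^2*(y - 114) + b*(7*y^2 - 74*y - 125) - y^3 + 8*y^2 + 95*y + 150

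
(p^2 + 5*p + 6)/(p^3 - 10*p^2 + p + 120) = (p + 2)/(p^2 - 13*p + 40)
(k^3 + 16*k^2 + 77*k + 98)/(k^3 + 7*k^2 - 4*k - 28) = (k + 7)/(k - 2)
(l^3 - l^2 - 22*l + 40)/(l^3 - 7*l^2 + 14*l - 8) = (l + 5)/(l - 1)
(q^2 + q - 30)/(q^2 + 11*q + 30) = (q - 5)/(q + 5)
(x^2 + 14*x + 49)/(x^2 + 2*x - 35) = (x + 7)/(x - 5)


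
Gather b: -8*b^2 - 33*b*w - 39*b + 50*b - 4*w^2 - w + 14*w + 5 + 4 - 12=-8*b^2 + b*(11 - 33*w) - 4*w^2 + 13*w - 3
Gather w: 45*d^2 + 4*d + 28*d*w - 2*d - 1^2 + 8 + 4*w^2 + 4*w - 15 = 45*d^2 + 2*d + 4*w^2 + w*(28*d + 4) - 8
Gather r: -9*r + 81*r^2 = 81*r^2 - 9*r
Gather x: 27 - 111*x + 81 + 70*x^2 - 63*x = 70*x^2 - 174*x + 108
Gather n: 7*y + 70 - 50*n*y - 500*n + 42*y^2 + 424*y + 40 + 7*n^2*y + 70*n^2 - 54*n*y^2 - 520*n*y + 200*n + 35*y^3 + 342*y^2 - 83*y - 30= n^2*(7*y + 70) + n*(-54*y^2 - 570*y - 300) + 35*y^3 + 384*y^2 + 348*y + 80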